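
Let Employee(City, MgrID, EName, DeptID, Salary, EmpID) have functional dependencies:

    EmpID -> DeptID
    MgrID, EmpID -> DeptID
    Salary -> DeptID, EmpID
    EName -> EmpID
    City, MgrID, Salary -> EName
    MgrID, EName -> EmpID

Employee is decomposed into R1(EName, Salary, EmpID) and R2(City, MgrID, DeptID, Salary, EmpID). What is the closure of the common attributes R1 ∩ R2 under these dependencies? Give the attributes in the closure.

DeptID, Salary, EmpID

R1 ∩ R2 = {Salary, EmpID}.
EmpID → DeptID applies, adding DeptID
Closure: {DeptID, Salary, EmpID}.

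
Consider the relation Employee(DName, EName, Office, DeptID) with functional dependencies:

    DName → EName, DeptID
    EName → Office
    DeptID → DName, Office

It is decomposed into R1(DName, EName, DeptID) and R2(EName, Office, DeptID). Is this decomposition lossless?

Common attributes: R1 ∩ R2 = {EName, DeptID}.
Closure of {EName, DeptID}: EName → Office applies, adding Office; DeptID → DName, Office applies, adding DName. So (EName, DeptID)⁺ = {DName, EName, Office, DeptID}.
This closure contains every attribute of R1, so R1 ∩ R2 → R1. The join is lossless.

Yes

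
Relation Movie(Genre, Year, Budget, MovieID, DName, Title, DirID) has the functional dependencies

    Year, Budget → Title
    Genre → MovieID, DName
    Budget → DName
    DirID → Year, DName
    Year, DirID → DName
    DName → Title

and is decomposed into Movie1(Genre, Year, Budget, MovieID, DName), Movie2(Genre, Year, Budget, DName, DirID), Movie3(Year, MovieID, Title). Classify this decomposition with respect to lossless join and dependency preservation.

lossy and not dependency-preserving

Lossless test (chase): Rows 1 and 2 agree on Year, Budget; apply Year, Budget→Title and equate their Title entries. Rows 1 and 2 agree on Genre; apply Genre→MovieID, DName and equate their MovieID, DName entries. No row becomes fully distinguished — the join is lossy.
Dependency preservation: the restricted closure of {Year, Budget} across the fragments never reaches {Title}, so Year, Budget → Title cannot be enforced without a join — not preserved.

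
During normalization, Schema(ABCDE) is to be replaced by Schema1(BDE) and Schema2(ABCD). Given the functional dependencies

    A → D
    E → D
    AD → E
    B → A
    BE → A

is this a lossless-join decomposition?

Common attributes: Schema1 ∩ Schema2 = {BD}.
Closure of {BD}: B → A applies, adding A; AD → E applies, adding E. So (BD)⁺ = {ABDE}.
This closure contains every attribute of Schema1, so Schema1 ∩ Schema2 → Schema1. The join is lossless.

Yes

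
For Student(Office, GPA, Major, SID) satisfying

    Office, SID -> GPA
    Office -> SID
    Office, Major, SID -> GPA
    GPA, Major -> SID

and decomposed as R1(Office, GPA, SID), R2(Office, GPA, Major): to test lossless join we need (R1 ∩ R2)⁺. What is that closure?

R1 ∩ R2 = {Office, GPA}.
Office → SID applies, adding SID
Closure: {Office, GPA, SID}.

Office, GPA, SID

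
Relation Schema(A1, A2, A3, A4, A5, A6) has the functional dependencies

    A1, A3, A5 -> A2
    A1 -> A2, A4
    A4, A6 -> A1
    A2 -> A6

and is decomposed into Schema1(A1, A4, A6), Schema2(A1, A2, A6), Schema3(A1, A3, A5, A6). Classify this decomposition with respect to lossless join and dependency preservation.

lossless and dependency-preserving

Lossless test (chase): Rows 1 and 2 agree on A1; apply A1→A2, A4 and equate their A2, A4 entries. Rows 1 and 3 agree on A1; apply A1→A2, A4 and equate their A2, A4 entries. Row 3 is now all distinguished symbols — the join is lossless.
Dependency preservation: A1, A3, A5 → A2; A1 → A2, A4 are not contained in any single fragment, but the restricted closure of each left-hand side across the fragments still reaches the right-hand side; the remaining FDs each lie inside some fragment. All dependencies are preserved.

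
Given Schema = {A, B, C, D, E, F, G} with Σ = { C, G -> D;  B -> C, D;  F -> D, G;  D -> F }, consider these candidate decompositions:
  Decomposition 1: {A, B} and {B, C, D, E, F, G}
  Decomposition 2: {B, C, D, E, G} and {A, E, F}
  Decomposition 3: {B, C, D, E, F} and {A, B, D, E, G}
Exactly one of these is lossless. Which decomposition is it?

Decomposition 1: common = {B}, closure = {B, C, D, F, G} → lossy.
Decomposition 2: common = {E}, closure = {E} → lossy.
Decomposition 3: common = {B, D, E}, closure = {B, C, D, E, F, G} → lossless.

Decomposition 3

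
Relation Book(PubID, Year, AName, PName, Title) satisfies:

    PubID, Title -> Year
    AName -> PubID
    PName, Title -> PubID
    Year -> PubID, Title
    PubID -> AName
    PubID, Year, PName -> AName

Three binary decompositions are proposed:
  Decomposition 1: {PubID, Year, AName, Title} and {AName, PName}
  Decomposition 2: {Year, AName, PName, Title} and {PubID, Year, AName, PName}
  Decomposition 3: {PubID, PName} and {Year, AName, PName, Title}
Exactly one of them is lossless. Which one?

Decomposition 2

Decomposition 1: common = {AName}, closure = {PubID, AName} → lossy.
Decomposition 2: common = {Year, AName, PName}, closure = {PubID, Year, AName, PName, Title} → lossless.
Decomposition 3: common = {PName}, closure = {PName} → lossy.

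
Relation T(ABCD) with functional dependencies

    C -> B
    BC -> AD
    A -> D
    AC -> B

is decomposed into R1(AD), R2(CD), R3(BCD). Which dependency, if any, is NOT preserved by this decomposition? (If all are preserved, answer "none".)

Check BC → AD: no single fragment contains all of {ABCD}, and the restricted closure of {BC} across the fragments never reaches {AD}.
C → B is preserved.
A → D is preserved.
AC → B is preserved.

BC -> AD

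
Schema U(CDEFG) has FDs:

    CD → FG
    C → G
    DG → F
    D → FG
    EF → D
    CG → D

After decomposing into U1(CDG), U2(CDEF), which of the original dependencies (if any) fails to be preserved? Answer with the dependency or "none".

CD → FG: restricted closure across fragments reaches FG.
C → G lies within U1.
DG → F: restricted closure across fragments reaches F.
D → FG: restricted closure across fragments reaches FG.
EF → D lies within U2.
CG → D lies within U1.
Every dependency is enforceable on the fragments, so the decomposition is dependency-preserving.

none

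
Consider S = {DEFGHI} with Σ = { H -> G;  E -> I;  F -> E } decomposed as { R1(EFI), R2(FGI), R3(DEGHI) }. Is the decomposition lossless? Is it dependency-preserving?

lossy but dependency-preserving

Lossless test (chase): Rows 1 and 2 agree on F; apply F→E and equate their E entries. No row becomes fully distinguished — the join is lossy.
Dependency preservation: every FD's attributes lie within a single fragment, so each can be enforced locally — preserved.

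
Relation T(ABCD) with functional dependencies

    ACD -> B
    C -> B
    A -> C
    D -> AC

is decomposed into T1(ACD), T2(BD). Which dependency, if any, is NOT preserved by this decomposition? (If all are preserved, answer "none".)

C -> B

Check C → B: no single fragment contains all of {BC}, and the restricted closure of {C} across the fragments never reaches {B}.
ACD → B is preserved.
A → C is preserved.
D → AC is preserved.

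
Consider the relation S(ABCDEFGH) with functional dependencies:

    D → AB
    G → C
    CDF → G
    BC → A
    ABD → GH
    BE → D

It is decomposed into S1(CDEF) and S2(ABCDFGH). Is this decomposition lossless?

Common attributes: S1 ∩ S2 = {CDF}.
Closure of {CDF}: D → AB applies, adding AB; CDF → G applies, adding G; ABD → GH applies, adding H. So (CDF)⁺ = {ABCDFGH}.
This closure contains every attribute of S2, so S1 ∩ S2 → S2. The join is lossless.

Yes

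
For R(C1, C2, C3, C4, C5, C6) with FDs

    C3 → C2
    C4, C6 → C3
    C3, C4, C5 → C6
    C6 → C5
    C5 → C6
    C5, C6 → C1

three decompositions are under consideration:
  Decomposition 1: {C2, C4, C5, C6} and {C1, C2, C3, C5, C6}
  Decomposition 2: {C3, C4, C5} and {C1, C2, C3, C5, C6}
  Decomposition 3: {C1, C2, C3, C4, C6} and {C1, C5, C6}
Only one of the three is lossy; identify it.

Decomposition 1

Decomposition 1: common = {C2, C5, C6}, closure = {C1, C2, C5, C6} → lossy.
Decomposition 2: common = {C3, C5}, closure = {C1, C2, C3, C5, C6} → lossless.
Decomposition 3: common = {C1, C6}, closure = {C1, C5, C6} → lossless.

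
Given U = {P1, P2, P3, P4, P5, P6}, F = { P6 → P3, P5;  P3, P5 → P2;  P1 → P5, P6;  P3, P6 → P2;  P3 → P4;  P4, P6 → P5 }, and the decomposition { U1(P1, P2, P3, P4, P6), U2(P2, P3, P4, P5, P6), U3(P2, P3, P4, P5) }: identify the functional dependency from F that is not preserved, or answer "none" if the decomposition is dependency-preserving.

none

P6 → P3, P5 lies within U2.
P3, P5 → P2 lies within U2.
P1 → P5, P6: restricted closure across fragments reaches P5, P6.
P3, P6 → P2 lies within U1.
P3 → P4 lies within U1.
P4, P6 → P5 lies within U2.
Every dependency is enforceable on the fragments, so the decomposition is dependency-preserving.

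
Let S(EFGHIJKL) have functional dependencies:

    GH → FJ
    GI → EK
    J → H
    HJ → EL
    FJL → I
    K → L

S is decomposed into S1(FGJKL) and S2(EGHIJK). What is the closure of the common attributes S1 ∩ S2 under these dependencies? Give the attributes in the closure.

EFGHIJKL

S1 ∩ S2 = {GJK}.
J → H applies, adding H
HJ → EL applies, adding EL
GH → FJ applies, adding F
FJL → I applies, adding I
Closure: {EFGHIJKL}.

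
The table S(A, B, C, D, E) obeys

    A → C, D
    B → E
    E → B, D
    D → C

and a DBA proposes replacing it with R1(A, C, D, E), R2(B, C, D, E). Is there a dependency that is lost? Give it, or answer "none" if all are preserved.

A → C, D lies within R1.
B → E lies within R2.
E → B, D lies within R2.
D → C lies within R1.
Every dependency is enforceable on the fragments, so the decomposition is dependency-preserving.

none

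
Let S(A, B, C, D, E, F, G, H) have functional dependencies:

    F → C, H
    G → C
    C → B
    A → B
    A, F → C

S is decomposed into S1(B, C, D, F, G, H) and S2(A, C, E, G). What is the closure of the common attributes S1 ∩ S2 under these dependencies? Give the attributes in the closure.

S1 ∩ S2 = {C, G}.
C → B applies, adding B
Closure: {B, C, G}.

B, C, G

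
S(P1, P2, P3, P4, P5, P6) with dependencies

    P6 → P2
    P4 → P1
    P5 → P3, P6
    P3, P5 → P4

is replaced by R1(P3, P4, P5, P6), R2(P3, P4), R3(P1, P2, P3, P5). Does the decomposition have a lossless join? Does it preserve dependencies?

Lossless test (chase): Rows 1 and 2 agree on P4; apply P4→P1 and equate their P1 entries. Rows 1 and 3 agree on P5; apply P5→P3, P6 and equate their P3, P6 entries. Rows 1 and 3 agree on P3, P5; apply P3, P5→P4 and equate their P4 entries. Rows 1 and 3 agree on P6; apply P6→P2 and equate their P2 entries. Rows 1 and 3 agree on P4; apply P4→P1 and equate their P1 entries. Row 1 is now all distinguished symbols — the join is lossless.
Dependency preservation: the restricted closure of {P6} across the fragments never reaches {P2}, so P6 → P2 cannot be enforced without a join — not preserved.

lossless but not dependency-preserving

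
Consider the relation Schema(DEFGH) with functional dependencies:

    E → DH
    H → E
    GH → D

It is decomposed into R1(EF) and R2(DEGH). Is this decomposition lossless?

No

Common attributes: R1 ∩ R2 = {E}.
Closure of {E}: E → DH applies, adding DH. So (E)⁺ = {DEH}.
The closure contains neither all of R1 = {EF} nor all of R2 = {DEGH}, so the common attributes are not a superkey of either fragment. The join is lossy.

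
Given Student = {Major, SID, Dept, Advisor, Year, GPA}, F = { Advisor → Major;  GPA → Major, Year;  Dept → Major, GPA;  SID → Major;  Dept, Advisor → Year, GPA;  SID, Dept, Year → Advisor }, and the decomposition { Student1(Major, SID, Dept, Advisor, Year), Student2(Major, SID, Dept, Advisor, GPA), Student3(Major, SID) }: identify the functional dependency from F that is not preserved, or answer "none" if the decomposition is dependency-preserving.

Check GPA → Major, Year: no single fragment contains all of {Major, Year, GPA}, and the restricted closure of {GPA} across the fragments never reaches {Major, Year}.
Advisor → Major is preserved.
Dept → Major, GPA is preserved.
SID → Major is preserved.
Dept, Advisor → Year, GPA is preserved.
SID, Dept, Year → Advisor is preserved.

GPA → Major, Year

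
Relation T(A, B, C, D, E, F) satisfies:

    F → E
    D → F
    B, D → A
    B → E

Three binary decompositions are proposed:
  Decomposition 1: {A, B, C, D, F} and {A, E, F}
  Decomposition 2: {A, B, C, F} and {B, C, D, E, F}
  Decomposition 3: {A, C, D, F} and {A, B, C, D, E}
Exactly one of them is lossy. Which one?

Decomposition 1: common = {A, F}, closure = {A, E, F} → lossless.
Decomposition 2: common = {B, C, F}, closure = {B, C, E, F} → lossy.
Decomposition 3: common = {A, C, D}, closure = {A, C, D, E, F} → lossless.

Decomposition 2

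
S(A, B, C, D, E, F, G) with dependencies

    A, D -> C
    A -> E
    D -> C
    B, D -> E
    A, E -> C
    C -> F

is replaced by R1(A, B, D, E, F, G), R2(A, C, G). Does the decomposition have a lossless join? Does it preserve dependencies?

lossless but not dependency-preserving

Lossless test: (A, G)⁺ = {A, C, E, F, G}, which contains all of one fragment — lossless.
Dependency preservation: the restricted closure of {D} across the fragments never reaches {C}, so D → C cannot be enforced without a join — not preserved.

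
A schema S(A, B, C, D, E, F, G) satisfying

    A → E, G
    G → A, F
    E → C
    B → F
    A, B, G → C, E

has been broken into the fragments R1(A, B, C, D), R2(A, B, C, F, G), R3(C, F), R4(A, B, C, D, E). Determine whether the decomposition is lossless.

Chase test. Columns are A, B, C, D, E, F, G; row i has aⱼ where attribute j ∈ Ri, else bᵢⱼ.
Initial tableau (one row per fragment):
  row 1: a1 a2 a3 a4 b15 b16 b17
  row 2: a1 a2 a3 b24 b25 a6 a7
  row 3: b31 b32 a3 b34 b35 a6 b37
  row 4: a1 a2 a3 a4 a5 b46 b47
Rows 1 and 2 agree on A; apply A→E, G and equate their E, G entries.
Rows 1 and 4 agree on A; apply A→E, G and equate their E, G entries.
Rows 1 and 2 agree on G; apply G→A, F and equate their A, F entries.
Rows 1 and 4 agree on G; apply G→A, F and equate their A, F entries.
Row 1 is now all distinguished symbols — the join is lossless.

Yes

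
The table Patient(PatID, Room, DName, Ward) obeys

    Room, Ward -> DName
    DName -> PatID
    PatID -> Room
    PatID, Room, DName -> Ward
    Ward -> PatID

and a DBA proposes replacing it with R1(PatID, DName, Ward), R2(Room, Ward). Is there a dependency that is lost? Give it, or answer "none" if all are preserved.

PatID -> Room

Check PatID → Room: no single fragment contains all of {PatID, Room}, and the restricted closure of {PatID} across the fragments never reaches {Room}.
Room, Ward → DName is preserved.
DName → PatID is preserved.
PatID, Room, DName → Ward is preserved.
Ward → PatID is preserved.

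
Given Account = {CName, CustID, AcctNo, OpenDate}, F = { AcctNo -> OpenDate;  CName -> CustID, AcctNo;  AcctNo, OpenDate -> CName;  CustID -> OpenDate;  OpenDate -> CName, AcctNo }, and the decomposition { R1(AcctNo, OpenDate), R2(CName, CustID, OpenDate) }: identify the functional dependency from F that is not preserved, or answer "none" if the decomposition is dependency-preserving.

none

AcctNo → OpenDate lies within R1.
CName → CustID, AcctNo: restricted closure across fragments reaches CustID, AcctNo.
AcctNo, OpenDate → CName: restricted closure across fragments reaches CName.
CustID → OpenDate lies within R2.
OpenDate → CName, AcctNo: restricted closure across fragments reaches CName, AcctNo.
Every dependency is enforceable on the fragments, so the decomposition is dependency-preserving.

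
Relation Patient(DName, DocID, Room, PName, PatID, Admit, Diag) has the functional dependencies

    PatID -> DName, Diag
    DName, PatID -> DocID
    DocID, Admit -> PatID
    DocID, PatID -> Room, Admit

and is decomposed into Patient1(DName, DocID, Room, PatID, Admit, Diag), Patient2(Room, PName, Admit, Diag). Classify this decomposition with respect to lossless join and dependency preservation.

lossy but dependency-preserving

Lossless test: (Room, Admit, Diag)⁺ = {Room, Admit, Diag}, which is a superkey of neither fragment — lossy.
Dependency preservation: every FD's attributes lie within a single fragment, so each can be enforced locally — preserved.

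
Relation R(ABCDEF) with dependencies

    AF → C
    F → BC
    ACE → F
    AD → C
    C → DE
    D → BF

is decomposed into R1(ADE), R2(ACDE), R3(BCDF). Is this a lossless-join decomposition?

Chase test. Columns are ABCDEF; row i has aⱼ where attribute j ∈ Ri, else bᵢⱼ.
Initial tableau (one row per fragment):
  row 1: a1 b12 b13 a4 a5 b16
  row 2: a1 b22 a3 a4 a5 b26
  row 3: b31 a2 a3 a4 b35 a6
Rows 1 and 2 agree on AD; apply AD→C and equate their C entries.
Rows 1 and 3 agree on C; apply C→DE and equate their DE entries.
Rows 1 and 2 agree on D; apply D→BF and equate their BF entries.
Rows 1 and 3 agree on D; apply D→BF and equate their BF entries.
Row 1 is now all distinguished symbols — the join is lossless.

Yes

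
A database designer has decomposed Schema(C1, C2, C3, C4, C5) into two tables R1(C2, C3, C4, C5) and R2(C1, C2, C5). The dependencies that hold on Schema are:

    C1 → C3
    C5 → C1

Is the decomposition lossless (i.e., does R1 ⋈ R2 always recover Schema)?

Yes

Common attributes: R1 ∩ R2 = {C2, C5}.
Closure of {C2, C5}: C5 → C1 applies, adding C1; C1 → C3 applies, adding C3. So (C2, C5)⁺ = {C1, C2, C3, C5}.
This closure contains every attribute of R2, so R1 ∩ R2 → R2. The join is lossless.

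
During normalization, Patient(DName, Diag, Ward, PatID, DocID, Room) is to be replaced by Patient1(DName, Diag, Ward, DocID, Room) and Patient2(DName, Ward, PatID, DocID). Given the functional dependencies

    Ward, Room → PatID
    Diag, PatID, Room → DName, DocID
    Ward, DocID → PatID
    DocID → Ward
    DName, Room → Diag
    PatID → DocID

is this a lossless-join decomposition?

Yes

Common attributes: Patient1 ∩ Patient2 = {DName, Ward, DocID}.
Closure of {DName, Ward, DocID}: Ward, DocID → PatID applies, adding PatID. So (DName, Ward, DocID)⁺ = {DName, Ward, PatID, DocID}.
This closure contains every attribute of Patient2, so Patient1 ∩ Patient2 → Patient2. The join is lossless.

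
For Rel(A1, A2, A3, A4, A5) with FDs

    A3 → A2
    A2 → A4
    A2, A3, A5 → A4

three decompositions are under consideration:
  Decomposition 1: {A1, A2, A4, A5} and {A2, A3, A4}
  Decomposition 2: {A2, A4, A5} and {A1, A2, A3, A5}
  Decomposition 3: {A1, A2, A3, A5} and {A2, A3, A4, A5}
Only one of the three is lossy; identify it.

Decomposition 1: common = {A2, A4}, closure = {A2, A4} → lossy.
Decomposition 2: common = {A2, A5}, closure = {A2, A4, A5} → lossless.
Decomposition 3: common = {A2, A3, A5}, closure = {A2, A3, A4, A5} → lossless.

Decomposition 1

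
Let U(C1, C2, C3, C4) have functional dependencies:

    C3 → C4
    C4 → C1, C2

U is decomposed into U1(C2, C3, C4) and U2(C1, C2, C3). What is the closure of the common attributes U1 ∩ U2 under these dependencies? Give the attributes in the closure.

C1, C2, C3, C4

U1 ∩ U2 = {C2, C3}.
C3 → C4 applies, adding C4
C4 → C1, C2 applies, adding C1
Closure: {C1, C2, C3, C4}.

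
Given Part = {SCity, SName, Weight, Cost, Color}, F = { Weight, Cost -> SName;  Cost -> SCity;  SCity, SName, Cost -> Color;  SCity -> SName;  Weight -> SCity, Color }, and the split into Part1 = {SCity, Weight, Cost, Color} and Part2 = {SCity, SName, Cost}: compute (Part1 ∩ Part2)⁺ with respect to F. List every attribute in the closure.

Part1 ∩ Part2 = {SCity, Cost}.
SCity → SName applies, adding SName
SCity, SName, Cost → Color applies, adding Color
Closure: {SCity, SName, Cost, Color}.

SCity, SName, Cost, Color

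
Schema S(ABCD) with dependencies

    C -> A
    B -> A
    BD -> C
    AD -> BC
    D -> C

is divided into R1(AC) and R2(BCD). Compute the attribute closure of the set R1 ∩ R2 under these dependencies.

R1 ∩ R2 = {C}.
C → A applies, adding A
Closure: {AC}.

AC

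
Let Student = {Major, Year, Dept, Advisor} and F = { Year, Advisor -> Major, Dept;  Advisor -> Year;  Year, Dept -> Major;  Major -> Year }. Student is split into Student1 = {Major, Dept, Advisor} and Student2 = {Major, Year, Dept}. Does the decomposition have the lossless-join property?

Common attributes: Student1 ∩ Student2 = {Major, Dept}.
Closure of {Major, Dept}: Major → Year applies, adding Year. So (Major, Dept)⁺ = {Major, Year, Dept}.
This closure contains every attribute of Student2, so Student1 ∩ Student2 → Student2. The join is lossless.

Yes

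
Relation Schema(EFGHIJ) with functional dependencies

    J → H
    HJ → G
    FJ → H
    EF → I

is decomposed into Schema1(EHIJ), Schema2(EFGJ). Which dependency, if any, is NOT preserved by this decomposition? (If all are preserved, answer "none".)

Check EF → I: no single fragment contains all of {EFI}, and the restricted closure of {EF} across the fragments never reaches {I}.
J → H is preserved.
HJ → G is preserved.
FJ → H is preserved.

EF → I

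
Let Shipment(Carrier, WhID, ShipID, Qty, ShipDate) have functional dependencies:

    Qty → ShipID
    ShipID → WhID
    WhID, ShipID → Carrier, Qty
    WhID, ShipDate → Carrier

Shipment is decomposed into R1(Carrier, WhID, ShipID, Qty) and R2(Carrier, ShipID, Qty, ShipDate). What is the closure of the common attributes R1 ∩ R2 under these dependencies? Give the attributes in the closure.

Carrier, WhID, ShipID, Qty

R1 ∩ R2 = {Carrier, ShipID, Qty}.
ShipID → WhID applies, adding WhID
Closure: {Carrier, WhID, ShipID, Qty}.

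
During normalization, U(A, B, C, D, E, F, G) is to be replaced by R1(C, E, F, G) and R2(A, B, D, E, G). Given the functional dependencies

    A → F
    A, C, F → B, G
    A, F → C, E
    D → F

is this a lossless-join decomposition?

Common attributes: R1 ∩ R2 = {E, G}.
No dependency enlarges {E, G}, so (E, G)⁺ = {E, G}.
The closure contains neither all of R1 = {C, E, F, G} nor all of R2 = {A, B, D, E, G}, so the common attributes are not a superkey of either fragment. The join is lossy.

No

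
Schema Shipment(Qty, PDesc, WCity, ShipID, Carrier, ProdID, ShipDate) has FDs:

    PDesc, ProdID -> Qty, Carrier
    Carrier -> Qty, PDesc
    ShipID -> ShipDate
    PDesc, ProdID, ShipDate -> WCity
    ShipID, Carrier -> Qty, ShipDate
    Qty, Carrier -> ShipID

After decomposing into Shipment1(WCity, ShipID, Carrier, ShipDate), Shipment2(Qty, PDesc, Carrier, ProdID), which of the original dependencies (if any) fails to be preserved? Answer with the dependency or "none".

PDesc, ProdID, ShipDate -> WCity

Check PDesc, ProdID, ShipDate → WCity: no single fragment contains all of {PDesc, WCity, ProdID, ShipDate}, and the restricted closure of {PDesc, ProdID, ShipDate} across the fragments never reaches {WCity}.
PDesc, ProdID → Qty, Carrier is preserved.
Carrier → Qty, PDesc is preserved.
ShipID → ShipDate is preserved.
ShipID, Carrier → Qty, ShipDate is preserved.
Qty, Carrier → ShipID is preserved.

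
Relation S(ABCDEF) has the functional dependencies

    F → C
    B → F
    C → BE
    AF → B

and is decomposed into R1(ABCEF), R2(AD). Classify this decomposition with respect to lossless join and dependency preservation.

lossy but dependency-preserving

Lossless test: (A)⁺ = {A}, which is a superkey of neither fragment — lossy.
Dependency preservation: every FD's attributes lie within a single fragment, so each can be enforced locally — preserved.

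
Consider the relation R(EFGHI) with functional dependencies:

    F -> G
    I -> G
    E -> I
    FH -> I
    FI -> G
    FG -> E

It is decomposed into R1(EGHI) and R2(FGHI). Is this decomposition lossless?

No

Common attributes: R1 ∩ R2 = {GHI}.
No dependency enlarges {GHI}, so (GHI)⁺ = {GHI}.
The closure contains neither all of R1 = {EGHI} nor all of R2 = {FGHI}, so the common attributes are not a superkey of either fragment. The join is lossy.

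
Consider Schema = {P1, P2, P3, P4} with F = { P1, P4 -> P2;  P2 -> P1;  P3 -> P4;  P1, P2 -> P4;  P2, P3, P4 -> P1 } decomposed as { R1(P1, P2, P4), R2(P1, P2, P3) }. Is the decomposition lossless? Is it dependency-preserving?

Lossless test: (P1, P2)⁺ = {P1, P2, P4}, which contains all of one fragment — lossless.
Dependency preservation: the restricted closure of {P3} across the fragments never reaches {P4}, so P3 → P4 cannot be enforced without a join — not preserved.

lossless but not dependency-preserving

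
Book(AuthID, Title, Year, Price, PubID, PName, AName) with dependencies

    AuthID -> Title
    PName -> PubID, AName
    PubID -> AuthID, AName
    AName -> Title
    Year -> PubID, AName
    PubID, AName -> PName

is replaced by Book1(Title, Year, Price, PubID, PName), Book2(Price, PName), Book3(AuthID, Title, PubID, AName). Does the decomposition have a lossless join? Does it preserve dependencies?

Lossless test (chase): Rows 1 and 2 agree on PName; apply PName→PubID, AName and equate their PubID, AName entries. Rows 1 and 2 agree on PubID; apply PubID→AuthID, AName and equate their AuthID, AName entries. Rows 1 and 3 agree on PubID; apply PubID→AuthID, AName and equate their AuthID, AName entries. Rows 1 and 2 agree on AName; apply AName→Title and equate their Title entries. Rows 1 and 3 agree on PubID, AName; apply PubID, AName→PName and equate their PName entries. Row 1 is now all distinguished symbols — the join is lossless.
Dependency preservation: PName → PubID, AName; Year → PubID, AName; PubID, AName → PName are not contained in any single fragment, but the restricted closure of each left-hand side across the fragments still reaches the right-hand side; the remaining FDs each lie inside some fragment. All dependencies are preserved.

lossless and dependency-preserving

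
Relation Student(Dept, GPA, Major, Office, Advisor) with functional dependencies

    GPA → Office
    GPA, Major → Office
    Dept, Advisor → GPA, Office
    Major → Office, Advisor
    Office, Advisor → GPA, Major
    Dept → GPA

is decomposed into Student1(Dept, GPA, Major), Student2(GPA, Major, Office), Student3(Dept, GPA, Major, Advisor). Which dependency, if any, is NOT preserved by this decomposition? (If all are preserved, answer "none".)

Office, Advisor → GPA, Major

Check Office, Advisor → GPA, Major: no single fragment contains all of {GPA, Major, Office, Advisor}, and the restricted closure of {Office, Advisor} across the fragments never reaches {GPA, Major}.
GPA → Office is preserved.
GPA, Major → Office is preserved.
Dept, Advisor → GPA, Office is preserved.
Major → Office, Advisor is preserved.
Dept → GPA is preserved.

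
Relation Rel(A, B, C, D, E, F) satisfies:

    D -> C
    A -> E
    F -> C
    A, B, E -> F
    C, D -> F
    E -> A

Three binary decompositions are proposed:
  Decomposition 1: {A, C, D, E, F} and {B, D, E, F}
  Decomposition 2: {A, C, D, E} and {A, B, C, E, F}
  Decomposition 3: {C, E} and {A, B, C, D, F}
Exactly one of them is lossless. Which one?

Decomposition 1

Decomposition 1: common = {D, E, F}, closure = {A, C, D, E, F} → lossless.
Decomposition 2: common = {A, C, E}, closure = {A, C, E} → lossy.
Decomposition 3: common = {C}, closure = {C} → lossy.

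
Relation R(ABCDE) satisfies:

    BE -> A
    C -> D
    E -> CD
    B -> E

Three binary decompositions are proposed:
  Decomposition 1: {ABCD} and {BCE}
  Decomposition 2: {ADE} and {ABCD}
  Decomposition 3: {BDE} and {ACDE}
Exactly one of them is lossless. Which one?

Decomposition 1: common = {BC}, closure = {ABCDE} → lossless.
Decomposition 2: common = {AD}, closure = {AD} → lossy.
Decomposition 3: common = {DE}, closure = {CDE} → lossy.

Decomposition 1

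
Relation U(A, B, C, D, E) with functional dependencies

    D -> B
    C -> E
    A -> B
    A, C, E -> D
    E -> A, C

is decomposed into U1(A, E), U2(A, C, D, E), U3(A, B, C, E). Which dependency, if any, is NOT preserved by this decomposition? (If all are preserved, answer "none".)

Check D → B: no single fragment contains all of {B, D}, and the restricted closure of {D} across the fragments never reaches {B}.
C → E is preserved.
A → B is preserved.
A, C, E → D is preserved.
E → A, C is preserved.

D -> B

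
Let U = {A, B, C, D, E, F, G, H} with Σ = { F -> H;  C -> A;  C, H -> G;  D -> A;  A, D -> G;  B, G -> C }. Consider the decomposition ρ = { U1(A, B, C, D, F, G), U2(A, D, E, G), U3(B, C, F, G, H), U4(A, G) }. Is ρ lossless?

Chase test. Columns are A, B, C, D, E, F, G, H; row i has aⱼ where attribute j ∈ Ui, else bᵢⱼ.
Initial tableau (one row per fragment):
  row 1: a1 a2 a3 a4 b15 a6 a7 b18
  row 2: a1 b22 b23 a4 a5 b26 a7 b28
  row 3: b31 a2 a3 b34 b35 a6 a7 a8
  row 4: a1 b42 b43 b44 b45 b46 a7 b48
Rows 1 and 3 agree on F; apply F→H and equate their H entries.
Rows 1 and 3 agree on C; apply C→A and equate their A entries.
No row becomes fully distinguished — the join is lossy.

No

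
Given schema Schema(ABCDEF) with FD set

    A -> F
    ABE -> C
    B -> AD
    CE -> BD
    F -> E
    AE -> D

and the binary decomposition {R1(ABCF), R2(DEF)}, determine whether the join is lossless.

Common attributes: R1 ∩ R2 = {F}.
Closure of {F}: F → E applies, adding E. So (F)⁺ = {EF}.
The closure contains neither all of R1 = {ABCF} nor all of R2 = {DEF}, so the common attributes are not a superkey of either fragment. The join is lossy.

No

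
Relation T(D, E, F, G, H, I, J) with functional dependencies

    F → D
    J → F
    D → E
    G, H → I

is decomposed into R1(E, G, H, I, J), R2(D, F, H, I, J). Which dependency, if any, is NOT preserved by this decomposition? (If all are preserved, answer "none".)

D → E

Check D → E: no single fragment contains all of {D, E}, and the restricted closure of {D} across the fragments never reaches {E}.
F → D is preserved.
J → F is preserved.
G, H → I is preserved.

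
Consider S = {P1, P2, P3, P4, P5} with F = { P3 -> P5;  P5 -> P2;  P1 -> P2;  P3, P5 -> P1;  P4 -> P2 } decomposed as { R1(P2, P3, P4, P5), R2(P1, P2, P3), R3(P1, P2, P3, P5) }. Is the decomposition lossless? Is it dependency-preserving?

Lossless test (chase): Rows 1 and 2 agree on P3; apply P3→P5 and equate their P5 entries. Rows 1 and 2 agree on P3, P5; apply P3, P5→P1 and equate their P1 entries. Row 1 is now all distinguished symbols — the join is lossless.
Dependency preservation: every FD's attributes lie within a single fragment, so each can be enforced locally — preserved.

lossless and dependency-preserving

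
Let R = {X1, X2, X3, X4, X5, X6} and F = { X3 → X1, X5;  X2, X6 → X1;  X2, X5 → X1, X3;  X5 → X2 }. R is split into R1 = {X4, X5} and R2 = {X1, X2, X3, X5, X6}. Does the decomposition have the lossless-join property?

Common attributes: R1 ∩ R2 = {X5}.
Closure of {X5}: X5 → X2 applies, adding X2; X2, X5 → X1, X3 applies, adding X1, X3. So (X5)⁺ = {X1, X2, X3, X5}.
The closure contains neither all of R1 = {X4, X5} nor all of R2 = {X1, X2, X3, X5, X6}, so the common attributes are not a superkey of either fragment. The join is lossy.

No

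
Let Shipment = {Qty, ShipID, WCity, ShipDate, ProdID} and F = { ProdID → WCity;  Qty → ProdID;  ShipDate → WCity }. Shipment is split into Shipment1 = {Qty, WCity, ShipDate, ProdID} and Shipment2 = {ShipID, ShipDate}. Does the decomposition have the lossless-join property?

Common attributes: Shipment1 ∩ Shipment2 = {ShipDate}.
Closure of {ShipDate}: ShipDate → WCity applies, adding WCity. So (ShipDate)⁺ = {WCity, ShipDate}.
The closure contains neither all of Shipment1 = {Qty, WCity, ShipDate, ProdID} nor all of Shipment2 = {ShipID, ShipDate}, so the common attributes are not a superkey of either fragment. The join is lossy.

No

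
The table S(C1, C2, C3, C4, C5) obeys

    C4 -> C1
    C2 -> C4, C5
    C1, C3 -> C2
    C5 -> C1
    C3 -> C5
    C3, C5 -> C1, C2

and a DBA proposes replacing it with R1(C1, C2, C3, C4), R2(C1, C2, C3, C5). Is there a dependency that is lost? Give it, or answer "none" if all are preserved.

C4 → C1 lies within R1.
C2 → C4, C5: restricted closure across fragments reaches C4, C5.
C1, C3 → C2 lies within R1.
C5 → C1 lies within R2.
C3 → C5 lies within R2.
C3, C5 → C1, C2 lies within R2.
Every dependency is enforceable on the fragments, so the decomposition is dependency-preserving.

none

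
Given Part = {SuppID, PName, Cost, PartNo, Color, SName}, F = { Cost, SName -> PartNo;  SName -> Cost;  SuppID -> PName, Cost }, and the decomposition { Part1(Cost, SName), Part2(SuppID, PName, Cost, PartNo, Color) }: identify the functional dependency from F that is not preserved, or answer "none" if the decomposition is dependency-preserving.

Cost, SName -> PartNo

Check Cost, SName → PartNo: no single fragment contains all of {Cost, PartNo, SName}, and the restricted closure of {Cost, SName} across the fragments never reaches {PartNo}.
SName → Cost is preserved.
SuppID → PName, Cost is preserved.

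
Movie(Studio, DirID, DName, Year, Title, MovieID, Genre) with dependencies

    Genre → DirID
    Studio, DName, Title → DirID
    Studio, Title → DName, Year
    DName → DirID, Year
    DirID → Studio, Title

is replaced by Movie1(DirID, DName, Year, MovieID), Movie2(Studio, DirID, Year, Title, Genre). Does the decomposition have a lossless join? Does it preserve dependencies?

lossy but dependency-preserving

Lossless test: (DirID, Year)⁺ = {Studio, DirID, DName, Year, Title}, which is a superkey of neither fragment — lossy.
Dependency preservation: Studio, DName, Title → DirID; Studio, Title → DName, Year are not contained in any single fragment, but the restricted closure of each left-hand side across the fragments still reaches the right-hand side; the remaining FDs each lie inside some fragment. All dependencies are preserved.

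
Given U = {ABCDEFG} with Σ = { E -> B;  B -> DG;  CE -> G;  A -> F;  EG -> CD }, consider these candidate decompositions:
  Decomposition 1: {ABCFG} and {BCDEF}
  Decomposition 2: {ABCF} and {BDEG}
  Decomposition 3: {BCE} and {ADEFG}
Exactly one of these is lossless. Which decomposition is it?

Decomposition 3

Decomposition 1: common = {BCF}, closure = {BCDFG} → lossy.
Decomposition 2: common = {B}, closure = {BDG} → lossy.
Decomposition 3: common = {E}, closure = {BCDEG} → lossless.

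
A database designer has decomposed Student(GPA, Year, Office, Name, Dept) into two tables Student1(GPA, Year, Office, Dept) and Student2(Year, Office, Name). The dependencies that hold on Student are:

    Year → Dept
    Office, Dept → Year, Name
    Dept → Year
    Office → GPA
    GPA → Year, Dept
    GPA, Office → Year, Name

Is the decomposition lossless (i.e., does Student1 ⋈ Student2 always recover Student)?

Yes

Common attributes: Student1 ∩ Student2 = {Year, Office}.
Closure of {Year, Office}: Year → Dept applies, adding Dept; Office, Dept → Year, Name applies, adding Name; Office → GPA applies, adding GPA. So (Year, Office)⁺ = {GPA, Year, Office, Name, Dept}.
This closure contains every attribute of Student1, so Student1 ∩ Student2 → Student1. The join is lossless.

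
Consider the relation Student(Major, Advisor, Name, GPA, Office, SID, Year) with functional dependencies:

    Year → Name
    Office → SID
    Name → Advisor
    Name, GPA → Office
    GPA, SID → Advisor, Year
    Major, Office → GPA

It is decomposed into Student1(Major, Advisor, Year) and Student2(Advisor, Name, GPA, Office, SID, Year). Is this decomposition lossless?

No

Common attributes: Student1 ∩ Student2 = {Advisor, Year}.
Closure of {Advisor, Year}: Year → Name applies, adding Name. So (Advisor, Year)⁺ = {Advisor, Name, Year}.
The closure contains neither all of Student1 = {Major, Advisor, Year} nor all of Student2 = {Advisor, Name, GPA, Office, SID, Year}, so the common attributes are not a superkey of either fragment. The join is lossy.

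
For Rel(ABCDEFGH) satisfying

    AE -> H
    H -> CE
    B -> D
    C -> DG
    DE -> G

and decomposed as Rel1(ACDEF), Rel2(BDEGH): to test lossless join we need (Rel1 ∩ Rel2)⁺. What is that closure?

Rel1 ∩ Rel2 = {DE}.
DE → G applies, adding G
Closure: {DEG}.

DEG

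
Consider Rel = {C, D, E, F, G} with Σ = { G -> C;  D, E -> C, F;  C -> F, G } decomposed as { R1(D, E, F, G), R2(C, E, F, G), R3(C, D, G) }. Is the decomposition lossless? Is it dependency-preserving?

Lossless test (chase): Rows 1 and 2 agree on G; apply G→C and equate their C entries. Rows 1 and 3 agree on C; apply C→F, G and equate their F, G entries. Row 1 is now all distinguished symbols — the join is lossless.
Dependency preservation: D, E → C, F is not contained in any single fragment, but the restricted closure of its left-hand side across the fragments still reaches the right-hand side; the remaining FDs each lie inside some fragment. All dependencies are preserved.

lossless and dependency-preserving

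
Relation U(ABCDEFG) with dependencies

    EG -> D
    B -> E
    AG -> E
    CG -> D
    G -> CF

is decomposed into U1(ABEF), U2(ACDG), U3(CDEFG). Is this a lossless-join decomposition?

No

Chase test. Columns are ABCDEFG; row i has aⱼ where attribute j ∈ Ui, else bᵢⱼ.
Initial tableau (one row per fragment):
  row 1: a1 a2 b13 b14 a5 a6 b17
  row 2: a1 b22 a3 a4 b25 b26 a7
  row 3: b31 b32 a3 a4 a5 a6 a7
Rows 2 and 3 agree on G; apply G→CF and equate their CF entries.
No row becomes fully distinguished — the join is lossy.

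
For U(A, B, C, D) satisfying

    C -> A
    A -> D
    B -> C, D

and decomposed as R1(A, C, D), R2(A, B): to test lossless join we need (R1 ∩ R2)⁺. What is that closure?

A, D

R1 ∩ R2 = {A}.
A → D applies, adding D
Closure: {A, D}.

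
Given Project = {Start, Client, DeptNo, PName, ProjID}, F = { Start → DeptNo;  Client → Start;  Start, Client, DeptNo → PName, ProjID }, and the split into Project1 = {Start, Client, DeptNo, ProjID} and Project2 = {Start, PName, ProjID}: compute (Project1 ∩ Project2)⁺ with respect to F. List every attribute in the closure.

Project1 ∩ Project2 = {Start, ProjID}.
Start → DeptNo applies, adding DeptNo
Closure: {Start, DeptNo, ProjID}.

Start, DeptNo, ProjID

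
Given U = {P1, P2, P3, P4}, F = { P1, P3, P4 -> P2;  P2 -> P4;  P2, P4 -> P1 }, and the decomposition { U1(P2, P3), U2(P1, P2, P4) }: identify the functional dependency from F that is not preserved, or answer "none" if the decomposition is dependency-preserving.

P1, P3, P4 -> P2

Check P1, P3, P4 → P2: no single fragment contains all of {P1, P2, P3, P4}, and the restricted closure of {P1, P3, P4} across the fragments never reaches {P2}.
P2 → P4 is preserved.
P2, P4 → P1 is preserved.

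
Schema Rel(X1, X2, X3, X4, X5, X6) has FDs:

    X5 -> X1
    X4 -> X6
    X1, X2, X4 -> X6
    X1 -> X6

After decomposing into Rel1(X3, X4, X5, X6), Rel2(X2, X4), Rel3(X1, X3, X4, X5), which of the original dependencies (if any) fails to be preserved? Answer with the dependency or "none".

Check X1 → X6: no single fragment contains all of {X1, X6}, and the restricted closure of {X1} across the fragments never reaches {X6}.
X5 → X1 is preserved.
X4 → X6 is preserved.
X1, X2, X4 → X6 is preserved.

X1 -> X6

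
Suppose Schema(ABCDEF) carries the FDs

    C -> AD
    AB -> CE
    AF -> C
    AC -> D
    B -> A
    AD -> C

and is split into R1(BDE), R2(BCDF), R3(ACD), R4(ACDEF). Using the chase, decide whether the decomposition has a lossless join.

Yes

Chase test. Columns are ABCDEF; row i has aⱼ where attribute j ∈ Ri, else bᵢⱼ.
Initial tableau (one row per fragment):
  row 1: b11 a2 b13 a4 a5 b16
  row 2: b21 a2 a3 a4 b25 a6
  row 3: a1 b32 a3 a4 b35 b36
  row 4: a1 b42 a3 a4 a5 a6
Rows 2 and 3 agree on C; apply C→AD and equate their AD entries.
Rows 1 and 2 agree on B; apply B→A and equate their A entries.
Rows 1 and 2 agree on AD; apply AD→C and equate their C entries.
Rows 1 and 2 agree on AB; apply AB→CE and equate their CE entries.
Row 2 is now all distinguished symbols — the join is lossless.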